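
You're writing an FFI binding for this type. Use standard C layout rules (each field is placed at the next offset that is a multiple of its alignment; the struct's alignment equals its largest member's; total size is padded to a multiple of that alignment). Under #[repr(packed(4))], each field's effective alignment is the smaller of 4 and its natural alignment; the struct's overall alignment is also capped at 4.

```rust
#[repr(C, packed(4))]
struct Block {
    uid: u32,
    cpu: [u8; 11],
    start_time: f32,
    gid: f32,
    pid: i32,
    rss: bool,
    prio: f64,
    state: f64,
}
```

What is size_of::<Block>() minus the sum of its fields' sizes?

4

@0: uid [4B, align 4] → 4
@4: cpu [11B, align 1] → 15
+1 pad (align 4)
@16: start_time [4B, align 4] → 20
@20: gid [4B, align 4] → 24
@24: pid [4B, align 4] → 28
@28: rss [1B, align 1] → 29
+3 pad (align 4)
@32: prio [8B, align 4] → 40
@40: state [8B, align 4] → 48
size 48, align 4
data bytes 44, size 48 → padding 4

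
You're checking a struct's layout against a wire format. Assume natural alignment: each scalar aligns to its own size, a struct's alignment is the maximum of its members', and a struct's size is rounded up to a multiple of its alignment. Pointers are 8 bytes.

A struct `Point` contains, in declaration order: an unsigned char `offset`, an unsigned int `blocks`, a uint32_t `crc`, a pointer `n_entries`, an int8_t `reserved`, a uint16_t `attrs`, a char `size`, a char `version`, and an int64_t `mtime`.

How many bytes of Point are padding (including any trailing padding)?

0..1  offset  (1B, 1-aligned)
1..4  -- padding (3B)
4..8  blocks  (4B, 4-aligned)
8..12  crc  (4B, 4-aligned)
12..16  -- padding (4B)
16..24  n_entries  (8B, 8-aligned)
24..25  reserved  (1B, 1-aligned)
25..26  -- padding (1B)
26..28  attrs  (2B, 2-aligned)
28..29  size  (1B, 1-aligned)
29..30  version  (1B, 1-aligned)
30..32  -- padding (2B)
32..40  mtime  (8B, 8-aligned)
sizeof = 40, alignof = 8
data bytes 30, size 40 → padding 10

10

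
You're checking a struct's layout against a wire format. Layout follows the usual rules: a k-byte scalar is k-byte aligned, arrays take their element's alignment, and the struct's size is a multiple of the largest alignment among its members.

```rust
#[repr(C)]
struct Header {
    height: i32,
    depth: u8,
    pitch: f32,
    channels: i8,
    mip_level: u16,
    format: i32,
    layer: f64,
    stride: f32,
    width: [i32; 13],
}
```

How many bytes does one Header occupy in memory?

height at 0 (size 4, align 4) → ends 4
depth at 4 (size 1, align 1) → ends 5
pad 3 to align 4 for pitch
pitch at 8 (size 4, align 4) → ends 12
channels at 12 (size 1, align 1) → ends 13
pad 1 to align 2 for mip_level
mip_level at 14 (size 2, align 2) → ends 16
format at 16 (size 4, align 4) → ends 20
pad 4 to align 8 for layer
layer at 24 (size 8, align 8) → ends 32
stride at 32 (size 4, align 4) → ends 36
width at 36 (size 52, align 4) → ends 88
total 88 bytes, alignment 8

88 bytes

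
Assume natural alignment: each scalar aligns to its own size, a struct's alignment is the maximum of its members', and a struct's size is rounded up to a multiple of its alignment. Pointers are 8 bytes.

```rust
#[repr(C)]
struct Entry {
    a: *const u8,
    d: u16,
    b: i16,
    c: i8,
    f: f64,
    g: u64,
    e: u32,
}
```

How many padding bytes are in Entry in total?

7

@0: a [8B, align 8] → 8
@8: d [2B, align 2] → 10
@10: b [2B, align 2] → 12
@12: c [1B, align 1] → 13
+3 pad (align 8)
@16: f [8B, align 8] → 24
@24: g [8B, align 8] → 32
@32: e [4B, align 4] → 36
+4 tail pad (align 8)
size 40, align 8
data bytes 33, size 40 → padding 7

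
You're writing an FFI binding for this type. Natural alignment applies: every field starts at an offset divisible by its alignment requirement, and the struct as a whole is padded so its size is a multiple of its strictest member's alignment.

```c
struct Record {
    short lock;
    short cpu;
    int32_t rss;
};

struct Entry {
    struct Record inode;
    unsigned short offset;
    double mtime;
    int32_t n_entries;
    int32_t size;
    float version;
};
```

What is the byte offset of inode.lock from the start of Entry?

0

Record: @0: lock [2B, align 2] → 2; @2: cpu [2B, align 2] → 4; @4: rss [4B, align 4] → 8; size 8, align 4
@0: inode [8B, align 4] → 8
within Record: lock at 0
0 + 0 = 0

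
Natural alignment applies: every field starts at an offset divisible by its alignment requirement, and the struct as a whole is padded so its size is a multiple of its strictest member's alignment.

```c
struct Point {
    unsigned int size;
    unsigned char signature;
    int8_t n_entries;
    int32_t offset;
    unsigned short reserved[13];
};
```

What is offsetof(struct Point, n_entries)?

5

size at 0 (size 4, align 4) → ends 4
signature at 4 (size 1, align 1) → ends 5
n_entries at 5 (size 1, align 1) → ends 6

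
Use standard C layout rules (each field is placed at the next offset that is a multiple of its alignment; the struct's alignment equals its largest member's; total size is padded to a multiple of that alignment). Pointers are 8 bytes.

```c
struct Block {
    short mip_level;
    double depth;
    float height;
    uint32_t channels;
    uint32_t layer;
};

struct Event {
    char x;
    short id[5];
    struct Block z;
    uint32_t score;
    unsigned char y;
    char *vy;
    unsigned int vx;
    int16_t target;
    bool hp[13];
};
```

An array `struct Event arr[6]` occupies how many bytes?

Block: mip_level at 0 (size 2, align 2) → ends 2; pad 6 to align 8 for depth; depth at 8 (size 8, align 8) → ends 16; height at 16 (size 4, align 4) → ends 20; channels at 20 (size 4, align 4) → ends 24; layer at 24 (size 4, align 4) → ends 28; tail pad 4 to reach multiple of 8; total 32 bytes, alignment 8
x at 0 (size 1, align 1) → ends 1
pad 1 to align 2 for id
id at 2 (size 10, align 2) → ends 12
pad 4 to align 8 for z
z at 16 (size 32, align 8) → ends 48
score at 48 (size 4, align 4) → ends 52
y at 52 (size 1, align 1) → ends 53
pad 3 to align 8 for vy
vy at 56 (size 8, align 8) → ends 64
vx at 64 (size 4, align 4) → ends 68
target at 68 (size 2, align 2) → ends 70
hp at 70 (size 13, align 1) → ends 83
tail pad 5 to reach multiple of 8
total 88 bytes, alignment 8
array of 6: 6 × 88 = 528

528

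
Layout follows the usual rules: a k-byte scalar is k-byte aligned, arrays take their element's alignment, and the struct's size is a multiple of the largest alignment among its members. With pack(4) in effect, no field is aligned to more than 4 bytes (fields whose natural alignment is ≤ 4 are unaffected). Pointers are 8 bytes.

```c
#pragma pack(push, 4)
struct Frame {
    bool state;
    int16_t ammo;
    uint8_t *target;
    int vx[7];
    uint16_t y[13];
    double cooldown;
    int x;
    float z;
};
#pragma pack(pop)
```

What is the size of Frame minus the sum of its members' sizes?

3

0..1  state  (1B, 1-aligned)
1..2  -- padding (1B)
2..4  ammo  (2B, 2-aligned)
4..12  target  (8B, 4-aligned)
12..40  vx  (28B, 4-aligned)
40..66  y  (26B, 2-aligned)
66..68  -- padding (2B)
68..76  cooldown  (8B, 4-aligned)
76..80  x  (4B, 4-aligned)
80..84  z  (4B, 4-aligned)
sizeof = 84, alignof = 4
data bytes 81, size 84 → padding 3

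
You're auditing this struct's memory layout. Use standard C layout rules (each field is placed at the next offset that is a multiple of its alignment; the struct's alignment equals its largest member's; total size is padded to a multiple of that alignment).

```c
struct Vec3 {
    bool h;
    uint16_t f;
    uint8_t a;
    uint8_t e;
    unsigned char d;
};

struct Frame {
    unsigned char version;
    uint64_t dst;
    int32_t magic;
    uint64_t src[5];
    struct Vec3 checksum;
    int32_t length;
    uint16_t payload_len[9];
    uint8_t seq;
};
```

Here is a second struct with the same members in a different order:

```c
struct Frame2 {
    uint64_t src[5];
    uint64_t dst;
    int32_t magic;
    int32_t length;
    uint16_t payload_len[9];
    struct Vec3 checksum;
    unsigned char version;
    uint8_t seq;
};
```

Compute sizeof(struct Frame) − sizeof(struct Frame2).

8

Vec3: h at 0 (size 1, align 1) → ends 1; pad 1 to align 2 for f; f at 2 (size 2, align 2) → ends 4; a at 4 (size 1, align 1) → ends 5; e at 5 (size 1, align 1) → ends 6; d at 6 (size 1, align 1) → ends 7; tail pad 1 to reach multiple of 2; total 8 bytes, alignment 2
version at 0 (size 1, align 1) → ends 1
pad 7 to align 8 for dst
dst at 8 (size 8, align 8) → ends 16
magic at 16 (size 4, align 4) → ends 20
pad 4 to align 8 for src
src at 24 (size 40, align 8) → ends 64
checksum at 64 (size 8, align 2) → ends 72
length at 72 (size 4, align 4) → ends 76
payload_len at 76 (size 18, align 2) → ends 94
seq at 94 (size 1, align 1) → ends 95
tail pad 1 to reach multiple of 8
total 96 bytes, alignment 8
— Frame2 —
src at 0 (size 40, align 8) → ends 40
dst at 40 (size 8, align 8) → ends 48
magic at 48 (size 4, align 4) → ends 52
length at 52 (size 4, align 4) → ends 56
payload_len at 56 (size 18, align 2) → ends 74
checksum at 74 (size 8, align 2) → ends 82
version at 82 (size 1, align 1) → ends 83
seq at 83 (size 1, align 1) → ends 84
tail pad 4 to reach multiple of 8
total 88 bytes, alignment 8
96 − 88 = 8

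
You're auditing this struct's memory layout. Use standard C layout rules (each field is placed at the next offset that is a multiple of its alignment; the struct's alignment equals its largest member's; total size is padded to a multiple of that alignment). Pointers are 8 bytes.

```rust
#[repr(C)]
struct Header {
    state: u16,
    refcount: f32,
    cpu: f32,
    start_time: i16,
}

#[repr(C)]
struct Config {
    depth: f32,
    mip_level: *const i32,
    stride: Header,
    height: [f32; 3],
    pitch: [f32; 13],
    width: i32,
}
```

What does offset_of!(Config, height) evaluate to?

Header: 0..2  state  (2B, 2-aligned); 2..4  -- padding (2B); 4..8  refcount  (4B, 4-aligned); 8..12  cpu  (4B, 4-aligned); 12..14  start_time  (2B, 2-aligned); 14..16  -- tail padding (2B); sizeof = 16, alignof = 4
0..4  depth  (4B, 4-aligned)
4..8  -- padding (4B)
8..16  mip_level  (8B, 8-aligned)
16..32  stride  (16B, 4-aligned)
32..44  height  (12B, 4-aligned)

32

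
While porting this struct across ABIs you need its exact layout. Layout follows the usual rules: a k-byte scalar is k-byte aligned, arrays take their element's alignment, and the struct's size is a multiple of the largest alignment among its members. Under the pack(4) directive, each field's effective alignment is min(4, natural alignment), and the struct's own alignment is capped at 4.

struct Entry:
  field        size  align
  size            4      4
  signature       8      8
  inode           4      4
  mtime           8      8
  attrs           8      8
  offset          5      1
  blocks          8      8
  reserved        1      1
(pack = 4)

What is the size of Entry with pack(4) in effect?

size at 0 (size 4, align 4) → ends 4
signature at 4 (size 8, align 4) → ends 12
inode at 12 (size 4, align 4) → ends 16
mtime at 16 (size 8, align 4) → ends 24
attrs at 24 (size 8, align 4) → ends 32
offset at 32 (size 5, align 1) → ends 37
pad 3 to align 4 for blocks
blocks at 40 (size 8, align 4) → ends 48
reserved at 48 (size 1, align 1) → ends 49
tail pad 3 to reach multiple of 4
total 52 bytes, alignment 4

52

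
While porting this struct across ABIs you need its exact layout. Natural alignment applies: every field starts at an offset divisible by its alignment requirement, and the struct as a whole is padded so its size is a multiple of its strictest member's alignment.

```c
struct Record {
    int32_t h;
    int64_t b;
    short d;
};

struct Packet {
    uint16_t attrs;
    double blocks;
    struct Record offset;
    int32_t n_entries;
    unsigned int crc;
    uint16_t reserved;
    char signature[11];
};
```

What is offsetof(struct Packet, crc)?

Record: h at 0 (size 4, align 4) → ends 4; pad 4 to align 8 for b; b at 8 (size 8, align 8) → ends 16; d at 16 (size 2, align 2) → ends 18; tail pad 6 to reach multiple of 8; total 24 bytes, alignment 8
attrs at 0 (size 2, align 2) → ends 2
pad 6 to align 8 for blocks
blocks at 8 (size 8, align 8) → ends 16
offset at 16 (size 24, align 8) → ends 40
n_entries at 40 (size 4, align 4) → ends 44
crc at 44 (size 4, align 4) → ends 48

44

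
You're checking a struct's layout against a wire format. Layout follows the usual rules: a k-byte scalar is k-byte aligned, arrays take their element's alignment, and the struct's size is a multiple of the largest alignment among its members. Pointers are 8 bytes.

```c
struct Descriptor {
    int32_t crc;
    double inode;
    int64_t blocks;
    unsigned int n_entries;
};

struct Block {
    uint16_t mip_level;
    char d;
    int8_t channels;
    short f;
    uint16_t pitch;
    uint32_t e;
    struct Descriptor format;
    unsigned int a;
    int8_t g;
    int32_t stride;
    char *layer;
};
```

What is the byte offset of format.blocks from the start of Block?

Descriptor: 0..4  crc  (4B, 4-aligned); 4..8  -- padding (4B); 8..16  inode  (8B, 8-aligned); 16..24  blocks  (8B, 8-aligned); 24..28  n_entries  (4B, 4-aligned); 28..32  -- tail padding (4B); sizeof = 32, alignof = 8
0..2  mip_level  (2B, 2-aligned)
2..3  d  (1B, 1-aligned)
3..4  channels  (1B, 1-aligned)
4..6  f  (2B, 2-aligned)
6..8  pitch  (2B, 2-aligned)
8..12  e  (4B, 4-aligned)
12..16  -- padding (4B)
16..48  format  (32B, 8-aligned)
within Descriptor: blocks at 16
16 + 16 = 32

32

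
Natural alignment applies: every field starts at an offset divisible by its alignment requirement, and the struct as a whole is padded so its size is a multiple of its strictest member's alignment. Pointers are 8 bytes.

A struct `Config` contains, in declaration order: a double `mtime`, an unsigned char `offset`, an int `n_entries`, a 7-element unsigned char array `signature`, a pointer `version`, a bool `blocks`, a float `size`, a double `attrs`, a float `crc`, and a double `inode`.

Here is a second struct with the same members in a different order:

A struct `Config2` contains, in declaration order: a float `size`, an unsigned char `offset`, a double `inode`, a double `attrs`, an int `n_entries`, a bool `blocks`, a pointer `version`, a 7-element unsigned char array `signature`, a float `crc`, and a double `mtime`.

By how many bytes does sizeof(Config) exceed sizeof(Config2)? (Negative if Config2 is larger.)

0

0..8  mtime  (8B, 8-aligned)
8..9  offset  (1B, 1-aligned)
9..12  -- padding (3B)
12..16  n_entries  (4B, 4-aligned)
16..23  signature  (7B, 1-aligned)
23..24  -- padding (1B)
24..32  version  (8B, 8-aligned)
32..33  blocks  (1B, 1-aligned)
33..36  -- padding (3B)
36..40  size  (4B, 4-aligned)
40..48  attrs  (8B, 8-aligned)
48..52  crc  (4B, 4-aligned)
52..56  -- padding (4B)
56..64  inode  (8B, 8-aligned)
sizeof = 64, alignof = 8
— Config2 —
0..4  size  (4B, 4-aligned)
4..5  offset  (1B, 1-aligned)
5..8  -- padding (3B)
8..16  inode  (8B, 8-aligned)
16..24  attrs  (8B, 8-aligned)
24..28  n_entries  (4B, 4-aligned)
28..29  blocks  (1B, 1-aligned)
29..32  -- padding (3B)
32..40  version  (8B, 8-aligned)
40..47  signature  (7B, 1-aligned)
47..48  -- padding (1B)
48..52  crc  (4B, 4-aligned)
52..56  -- padding (4B)
56..64  mtime  (8B, 8-aligned)
sizeof = 64, alignof = 8
64 − 64 = 0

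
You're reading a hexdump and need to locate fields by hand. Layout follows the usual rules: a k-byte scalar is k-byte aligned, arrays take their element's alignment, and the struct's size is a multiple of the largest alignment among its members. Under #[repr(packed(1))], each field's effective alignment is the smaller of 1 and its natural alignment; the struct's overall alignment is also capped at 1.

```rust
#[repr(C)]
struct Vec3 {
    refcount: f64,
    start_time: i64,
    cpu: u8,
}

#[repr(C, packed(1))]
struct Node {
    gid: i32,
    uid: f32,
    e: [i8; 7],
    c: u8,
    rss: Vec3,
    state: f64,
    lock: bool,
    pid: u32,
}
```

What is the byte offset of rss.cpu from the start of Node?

32

Vec3: @0: refcount [8B, align 8] → 8; @8: start_time [8B, align 8] → 16; @16: cpu [1B, align 1] → 17; +7 tail pad (align 8); size 24, align 8
@0: gid [4B, align 1] → 4
@4: uid [4B, align 1] → 8
@8: e [7B, align 1] → 15
@15: c [1B, align 1] → 16
@16: rss [24B, align 1] → 40
within Vec3: cpu at 16
16 + 16 = 32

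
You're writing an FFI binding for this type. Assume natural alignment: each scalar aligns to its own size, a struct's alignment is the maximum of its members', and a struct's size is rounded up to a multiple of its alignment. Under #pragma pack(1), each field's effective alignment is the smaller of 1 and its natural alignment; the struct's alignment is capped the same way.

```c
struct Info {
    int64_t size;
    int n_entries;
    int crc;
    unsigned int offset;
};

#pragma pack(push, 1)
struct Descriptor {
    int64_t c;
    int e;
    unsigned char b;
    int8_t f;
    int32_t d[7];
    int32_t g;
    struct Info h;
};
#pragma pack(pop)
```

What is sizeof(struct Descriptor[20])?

1400

Info: @0: size [8B, align 8] → 8; @8: n_entries [4B, align 4] → 12; @12: crc [4B, align 4] → 16; @16: offset [4B, align 4] → 20; +4 tail pad (align 8); size 24, align 8
@0: c [8B, align 1] → 8
@8: e [4B, align 1] → 12
@12: b [1B, align 1] → 13
@13: f [1B, align 1] → 14
@14: d [28B, align 1] → 42
@42: g [4B, align 1] → 46
@46: h [24B, align 1] → 70
size 70, align 1
array of 20: 20 × 70 = 1400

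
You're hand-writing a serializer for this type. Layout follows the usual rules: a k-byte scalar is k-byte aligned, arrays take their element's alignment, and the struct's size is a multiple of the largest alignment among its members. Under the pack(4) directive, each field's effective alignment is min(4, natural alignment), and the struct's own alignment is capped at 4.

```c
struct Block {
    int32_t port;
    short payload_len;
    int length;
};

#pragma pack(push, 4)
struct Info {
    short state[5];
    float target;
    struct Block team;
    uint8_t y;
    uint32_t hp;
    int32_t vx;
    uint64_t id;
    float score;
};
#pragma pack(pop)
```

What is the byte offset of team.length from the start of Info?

24

Block: @0: port [4B, align 4] → 4; @4: payload_len [2B, align 2] → 6; +2 pad (align 4); @8: length [4B, align 4] → 12; size 12, align 4
@0: state [10B, align 2] → 10
+2 pad (align 4)
@12: target [4B, align 4] → 16
@16: team [12B, align 4] → 28
within Block: length at 8
16 + 8 = 24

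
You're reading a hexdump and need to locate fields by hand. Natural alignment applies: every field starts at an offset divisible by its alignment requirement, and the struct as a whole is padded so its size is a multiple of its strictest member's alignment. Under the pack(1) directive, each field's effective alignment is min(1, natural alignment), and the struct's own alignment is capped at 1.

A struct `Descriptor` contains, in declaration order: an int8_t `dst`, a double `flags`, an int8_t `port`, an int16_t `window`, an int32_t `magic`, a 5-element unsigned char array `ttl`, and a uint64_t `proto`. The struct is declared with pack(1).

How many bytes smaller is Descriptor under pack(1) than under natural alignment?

11

natural layout:
  dst at 0 (size 1, align 1) → ends 1
  pad 7 to align 8 for flags
  flags at 8 (size 8, align 8) → ends 16
  port at 16 (size 1, align 1) → ends 17
  pad 1 to align 2 for window
  window at 18 (size 2, align 2) → ends 20
  magic at 20 (size 4, align 4) → ends 24
  ttl at 24 (size 5, align 1) → ends 29
  pad 3 to align 8 for proto
  proto at 32 (size 8, align 8) → ends 40
  total 40 bytes, alignment 8
packed(1) layout:
  dst at 0 (size 1, align 1) → ends 1
  flags at 1 (size 8, align 1) → ends 9
  port at 9 (size 1, align 1) → ends 10
  window at 10 (size 2, align 1) → ends 12
  magic at 12 (size 4, align 1) → ends 16
  ttl at 16 (size 5, align 1) → ends 21
  proto at 21 (size 8, align 1) → ends 29
  total 29 bytes, alignment 1
40 − 29 = 11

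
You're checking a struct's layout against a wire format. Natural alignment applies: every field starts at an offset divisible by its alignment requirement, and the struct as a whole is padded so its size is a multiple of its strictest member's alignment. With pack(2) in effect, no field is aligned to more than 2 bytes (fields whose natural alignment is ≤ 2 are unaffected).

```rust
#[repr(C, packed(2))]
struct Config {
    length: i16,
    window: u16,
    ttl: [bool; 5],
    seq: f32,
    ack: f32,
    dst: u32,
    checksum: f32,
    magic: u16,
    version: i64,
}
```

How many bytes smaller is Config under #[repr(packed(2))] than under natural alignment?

4

natural layout:
  0..2  length  (2B, 2-aligned)
  2..4  window  (2B, 2-aligned)
  4..9  ttl  (5B, 1-aligned)
  9..12  -- padding (3B)
  12..16  seq  (4B, 4-aligned)
  16..20  ack  (4B, 4-aligned)
  20..24  dst  (4B, 4-aligned)
  24..28  checksum  (4B, 4-aligned)
  28..30  magic  (2B, 2-aligned)
  30..32  -- padding (2B)
  32..40  version  (8B, 8-aligned)
  sizeof = 40, alignof = 8
packed(2) layout:
  0..2  length  (2B, 2-aligned)
  2..4  window  (2B, 2-aligned)
  4..9  ttl  (5B, 1-aligned)
  9..10  -- padding (1B)
  10..14  seq  (4B, 2-aligned)
  14..18  ack  (4B, 2-aligned)
  18..22  dst  (4B, 2-aligned)
  22..26  checksum  (4B, 2-aligned)
  26..28  magic  (2B, 2-aligned)
  28..36  version  (8B, 2-aligned)
  sizeof = 36, alignof = 2
40 − 36 = 4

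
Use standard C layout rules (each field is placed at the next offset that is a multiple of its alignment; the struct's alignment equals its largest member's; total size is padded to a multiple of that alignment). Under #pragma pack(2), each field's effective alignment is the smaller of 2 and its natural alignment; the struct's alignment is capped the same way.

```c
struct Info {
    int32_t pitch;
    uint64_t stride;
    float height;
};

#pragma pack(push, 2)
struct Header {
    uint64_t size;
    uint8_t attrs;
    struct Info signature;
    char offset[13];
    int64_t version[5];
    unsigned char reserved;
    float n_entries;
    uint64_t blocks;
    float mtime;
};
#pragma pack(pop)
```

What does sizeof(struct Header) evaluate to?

106

Info: 0..4  pitch  (4B, 4-aligned); 4..8  -- padding (4B); 8..16  stride  (8B, 8-aligned); 16..20  height  (4B, 4-aligned); 20..24  -- tail padding (4B); sizeof = 24, alignof = 8
0..8  size  (8B, 2-aligned)
8..9  attrs  (1B, 1-aligned)
9..10  -- padding (1B)
10..34  signature  (24B, 2-aligned)
34..47  offset  (13B, 1-aligned)
47..48  -- padding (1B)
48..88  version  (40B, 2-aligned)
88..89  reserved  (1B, 1-aligned)
89..90  -- padding (1B)
90..94  n_entries  (4B, 2-aligned)
94..102  blocks  (8B, 2-aligned)
102..106  mtime  (4B, 2-aligned)
sizeof = 106, alignof = 2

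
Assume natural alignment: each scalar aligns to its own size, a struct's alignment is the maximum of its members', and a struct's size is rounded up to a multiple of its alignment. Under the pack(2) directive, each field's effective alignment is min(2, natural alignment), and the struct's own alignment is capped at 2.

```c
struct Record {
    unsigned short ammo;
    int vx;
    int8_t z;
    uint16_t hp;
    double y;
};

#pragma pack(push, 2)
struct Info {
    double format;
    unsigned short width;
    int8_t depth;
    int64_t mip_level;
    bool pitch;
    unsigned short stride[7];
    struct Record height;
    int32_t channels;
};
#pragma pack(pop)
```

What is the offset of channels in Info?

60

Record: @0: ammo [2B, align 2] → 2; +2 pad (align 4); @4: vx [4B, align 4] → 8; @8: z [1B, align 1] → 9; +1 pad (align 2); @10: hp [2B, align 2] → 12; +4 pad (align 8); @16: y [8B, align 8] → 24; size 24, align 8
@0: format [8B, align 2] → 8
@8: width [2B, align 2] → 10
@10: depth [1B, align 1] → 11
+1 pad (align 2)
@12: mip_level [8B, align 2] → 20
@20: pitch [1B, align 1] → 21
+1 pad (align 2)
@22: stride [14B, align 2] → 36
@36: height [24B, align 2] → 60
@60: channels [4B, align 2] → 64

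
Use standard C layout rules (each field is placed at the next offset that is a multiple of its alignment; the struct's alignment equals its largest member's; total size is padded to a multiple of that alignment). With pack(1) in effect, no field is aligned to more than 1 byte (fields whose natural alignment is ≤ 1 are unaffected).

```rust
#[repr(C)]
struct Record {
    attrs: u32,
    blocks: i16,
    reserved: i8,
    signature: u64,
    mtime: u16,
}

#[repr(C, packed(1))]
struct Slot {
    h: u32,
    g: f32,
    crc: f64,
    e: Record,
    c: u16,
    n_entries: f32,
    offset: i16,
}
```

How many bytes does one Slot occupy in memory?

48 bytes

Record: @0: attrs [4B, align 4] → 4; @4: blocks [2B, align 2] → 6; @6: reserved [1B, align 1] → 7; +1 pad (align 8); @8: signature [8B, align 8] → 16; @16: mtime [2B, align 2] → 18; +6 tail pad (align 8); size 24, align 8
@0: h [4B, align 1] → 4
@4: g [4B, align 1] → 8
@8: crc [8B, align 1] → 16
@16: e [24B, align 1] → 40
@40: c [2B, align 1] → 42
@42: n_entries [4B, align 1] → 46
@46: offset [2B, align 1] → 48
size 48, align 1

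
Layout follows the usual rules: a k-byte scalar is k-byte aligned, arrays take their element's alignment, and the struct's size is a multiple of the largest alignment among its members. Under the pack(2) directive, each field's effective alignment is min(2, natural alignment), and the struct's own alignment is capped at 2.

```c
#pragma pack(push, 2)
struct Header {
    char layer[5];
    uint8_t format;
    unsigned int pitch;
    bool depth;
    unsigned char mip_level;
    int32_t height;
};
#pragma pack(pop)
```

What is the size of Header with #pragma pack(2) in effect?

layer at 0 (size 5, align 1) → ends 5
format at 5 (size 1, align 1) → ends 6
pitch at 6 (size 4, align 2) → ends 10
depth at 10 (size 1, align 1) → ends 11
mip_level at 11 (size 1, align 1) → ends 12
height at 12 (size 4, align 2) → ends 16
total 16 bytes, alignment 2

16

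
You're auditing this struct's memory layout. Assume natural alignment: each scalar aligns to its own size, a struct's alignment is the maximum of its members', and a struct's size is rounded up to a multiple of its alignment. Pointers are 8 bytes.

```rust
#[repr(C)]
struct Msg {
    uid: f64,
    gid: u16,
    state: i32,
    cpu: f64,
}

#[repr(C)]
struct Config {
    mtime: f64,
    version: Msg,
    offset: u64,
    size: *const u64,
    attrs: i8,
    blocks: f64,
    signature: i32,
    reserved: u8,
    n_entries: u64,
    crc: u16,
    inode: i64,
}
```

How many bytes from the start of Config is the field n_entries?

72

Msg: @0: uid [8B, align 8] → 8; @8: gid [2B, align 2] → 10; +2 pad (align 4); @12: state [4B, align 4] → 16; @16: cpu [8B, align 8] → 24; size 24, align 8
@0: mtime [8B, align 8] → 8
@8: version [24B, align 8] → 32
@32: offset [8B, align 8] → 40
@40: size [8B, align 8] → 48
@48: attrs [1B, align 1] → 49
+7 pad (align 8)
@56: blocks [8B, align 8] → 64
@64: signature [4B, align 4] → 68
@68: reserved [1B, align 1] → 69
+3 pad (align 8)
@72: n_entries [8B, align 8] → 80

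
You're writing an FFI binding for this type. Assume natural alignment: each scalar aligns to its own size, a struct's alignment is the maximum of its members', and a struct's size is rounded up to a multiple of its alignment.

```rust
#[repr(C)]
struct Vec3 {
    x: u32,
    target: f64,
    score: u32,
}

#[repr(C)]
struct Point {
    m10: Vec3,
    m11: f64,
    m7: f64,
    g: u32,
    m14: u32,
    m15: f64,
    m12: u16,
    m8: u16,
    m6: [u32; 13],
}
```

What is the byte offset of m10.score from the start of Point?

Vec3: x at 0 (size 4, align 4) → ends 4; pad 4 to align 8 for target; target at 8 (size 8, align 8) → ends 16; score at 16 (size 4, align 4) → ends 20; tail pad 4 to reach multiple of 8; total 24 bytes, alignment 8
m10 at 0 (size 24, align 8) → ends 24
within Vec3: score at 16
0 + 16 = 16

16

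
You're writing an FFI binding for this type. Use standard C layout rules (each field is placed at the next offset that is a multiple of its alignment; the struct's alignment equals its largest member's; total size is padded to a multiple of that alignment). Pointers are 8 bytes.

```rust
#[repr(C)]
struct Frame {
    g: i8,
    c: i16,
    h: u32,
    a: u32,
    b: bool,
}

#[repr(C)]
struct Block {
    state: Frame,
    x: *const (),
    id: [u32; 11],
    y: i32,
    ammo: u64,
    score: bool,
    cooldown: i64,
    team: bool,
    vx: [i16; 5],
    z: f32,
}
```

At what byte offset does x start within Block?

Frame: @0: g [1B, align 1] → 1; +1 pad (align 2); @2: c [2B, align 2] → 4; @4: h [4B, align 4] → 8; @8: a [4B, align 4] → 12; @12: b [1B, align 1] → 13; +3 tail pad (align 4); size 16, align 4
@0: state [16B, align 4] → 16
@16: x [8B, align 8] → 24

16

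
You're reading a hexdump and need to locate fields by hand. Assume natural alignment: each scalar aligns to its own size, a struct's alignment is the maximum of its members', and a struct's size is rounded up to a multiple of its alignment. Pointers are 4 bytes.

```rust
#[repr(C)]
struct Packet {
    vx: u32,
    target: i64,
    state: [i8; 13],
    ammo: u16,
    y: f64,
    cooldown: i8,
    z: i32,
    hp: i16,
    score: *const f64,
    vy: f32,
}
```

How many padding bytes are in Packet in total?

14

vx at 0 (size 4, align 4) → ends 4
pad 4 to align 8 for target
target at 8 (size 8, align 8) → ends 16
state at 16 (size 13, align 1) → ends 29
pad 1 to align 2 for ammo
ammo at 30 (size 2, align 2) → ends 32
y at 32 (size 8, align 8) → ends 40
cooldown at 40 (size 1, align 1) → ends 41
pad 3 to align 4 for z
z at 44 (size 4, align 4) → ends 48
hp at 48 (size 2, align 2) → ends 50
pad 2 to align 4 for score
score at 52 (size 4, align 4) → ends 56
vy at 56 (size 4, align 4) → ends 60
tail pad 4 to reach multiple of 8
total 64 bytes, alignment 8
data bytes 50, size 64 → padding 14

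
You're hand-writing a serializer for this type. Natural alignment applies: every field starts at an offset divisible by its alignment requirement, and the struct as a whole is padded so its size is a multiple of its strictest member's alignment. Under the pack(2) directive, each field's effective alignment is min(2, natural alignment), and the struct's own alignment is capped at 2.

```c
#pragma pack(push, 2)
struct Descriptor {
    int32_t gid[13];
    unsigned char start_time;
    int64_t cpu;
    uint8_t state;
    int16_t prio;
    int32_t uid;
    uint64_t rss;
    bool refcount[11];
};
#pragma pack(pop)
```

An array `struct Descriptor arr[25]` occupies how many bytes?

@0: gid [52B, align 2] → 52
@52: start_time [1B, align 1] → 53
+1 pad (align 2)
@54: cpu [8B, align 2] → 62
@62: state [1B, align 1] → 63
+1 pad (align 2)
@64: prio [2B, align 2] → 66
@66: uid [4B, align 2] → 70
@70: rss [8B, align 2] → 78
@78: refcount [11B, align 1] → 89
+1 tail pad (align 2)
size 90, align 2
array of 25: 25 × 90 = 2250

2250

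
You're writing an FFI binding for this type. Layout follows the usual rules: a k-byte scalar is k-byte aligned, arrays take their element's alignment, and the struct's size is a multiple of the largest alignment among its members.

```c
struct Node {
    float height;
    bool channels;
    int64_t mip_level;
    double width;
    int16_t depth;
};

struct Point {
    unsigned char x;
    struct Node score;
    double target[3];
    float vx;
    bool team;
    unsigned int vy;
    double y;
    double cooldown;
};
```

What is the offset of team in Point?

68

Node: 0..4  height  (4B, 4-aligned); 4..5  channels  (1B, 1-aligned); 5..8  -- padding (3B); 8..16  mip_level  (8B, 8-aligned); 16..24  width  (8B, 8-aligned); 24..26  depth  (2B, 2-aligned); 26..32  -- tail padding (6B); sizeof = 32, alignof = 8
0..1  x  (1B, 1-aligned)
1..8  -- padding (7B)
8..40  score  (32B, 8-aligned)
40..64  target  (24B, 8-aligned)
64..68  vx  (4B, 4-aligned)
68..69  team  (1B, 1-aligned)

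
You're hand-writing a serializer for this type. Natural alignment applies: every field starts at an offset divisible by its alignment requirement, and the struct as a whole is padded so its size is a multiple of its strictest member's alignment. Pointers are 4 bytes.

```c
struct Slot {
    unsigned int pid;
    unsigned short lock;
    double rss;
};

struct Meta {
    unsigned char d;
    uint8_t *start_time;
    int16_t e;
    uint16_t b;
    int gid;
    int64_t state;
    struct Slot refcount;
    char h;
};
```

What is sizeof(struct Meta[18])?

864

Slot: pid at 0 (size 4, align 4) → ends 4; lock at 4 (size 2, align 2) → ends 6; pad 2 to align 8 for rss; rss at 8 (size 8, align 8) → ends 16; total 16 bytes, alignment 8
d at 0 (size 1, align 1) → ends 1
pad 3 to align 4 for start_time
start_time at 4 (size 4, align 4) → ends 8
e at 8 (size 2, align 2) → ends 10
b at 10 (size 2, align 2) → ends 12
gid at 12 (size 4, align 4) → ends 16
state at 16 (size 8, align 8) → ends 24
refcount at 24 (size 16, align 8) → ends 40
h at 40 (size 1, align 1) → ends 41
tail pad 7 to reach multiple of 8
total 48 bytes, alignment 8
array of 18: 18 × 48 = 864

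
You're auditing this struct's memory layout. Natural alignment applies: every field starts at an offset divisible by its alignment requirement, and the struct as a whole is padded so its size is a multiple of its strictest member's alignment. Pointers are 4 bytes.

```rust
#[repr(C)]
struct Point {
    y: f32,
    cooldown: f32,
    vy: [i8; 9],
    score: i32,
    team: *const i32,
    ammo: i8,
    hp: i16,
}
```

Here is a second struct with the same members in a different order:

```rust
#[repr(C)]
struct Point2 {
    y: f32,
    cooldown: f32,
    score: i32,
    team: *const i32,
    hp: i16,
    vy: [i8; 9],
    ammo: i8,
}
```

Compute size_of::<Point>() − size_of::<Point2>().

4

@0: y [4B, align 4] → 4
@4: cooldown [4B, align 4] → 8
@8: vy [9B, align 1] → 17
+3 pad (align 4)
@20: score [4B, align 4] → 24
@24: team [4B, align 4] → 28
@28: ammo [1B, align 1] → 29
+1 pad (align 2)
@30: hp [2B, align 2] → 32
size 32, align 4
— Point2 —
@0: y [4B, align 4] → 4
@4: cooldown [4B, align 4] → 8
@8: score [4B, align 4] → 12
@12: team [4B, align 4] → 16
@16: hp [2B, align 2] → 18
@18: vy [9B, align 1] → 27
@27: ammo [1B, align 1] → 28
size 28, align 4
32 − 28 = 4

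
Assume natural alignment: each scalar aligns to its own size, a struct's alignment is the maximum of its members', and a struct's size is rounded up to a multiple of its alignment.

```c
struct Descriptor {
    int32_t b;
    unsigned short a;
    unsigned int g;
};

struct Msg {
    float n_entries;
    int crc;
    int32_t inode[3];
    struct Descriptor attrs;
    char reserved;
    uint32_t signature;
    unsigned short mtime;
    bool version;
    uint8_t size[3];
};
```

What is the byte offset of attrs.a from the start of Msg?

Descriptor: b at 0 (size 4, align 4) → ends 4; a at 4 (size 2, align 2) → ends 6; pad 2 to align 4 for g; g at 8 (size 4, align 4) → ends 12; total 12 bytes, alignment 4
n_entries at 0 (size 4, align 4) → ends 4
crc at 4 (size 4, align 4) → ends 8
inode at 8 (size 12, align 4) → ends 20
attrs at 20 (size 12, align 4) → ends 32
within Descriptor: a at 4
20 + 4 = 24

24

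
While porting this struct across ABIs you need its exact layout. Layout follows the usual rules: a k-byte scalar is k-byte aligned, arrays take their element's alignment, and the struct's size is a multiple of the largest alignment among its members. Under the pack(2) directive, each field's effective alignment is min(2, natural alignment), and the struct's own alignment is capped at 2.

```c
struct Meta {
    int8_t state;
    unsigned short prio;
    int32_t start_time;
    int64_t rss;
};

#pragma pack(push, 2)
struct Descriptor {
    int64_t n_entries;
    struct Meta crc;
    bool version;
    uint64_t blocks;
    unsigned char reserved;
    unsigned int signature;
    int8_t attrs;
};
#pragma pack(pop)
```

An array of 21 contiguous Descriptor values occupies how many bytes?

882

Meta: @0: state [1B, align 1] → 1; +1 pad (align 2); @2: prio [2B, align 2] → 4; @4: start_time [4B, align 4] → 8; @8: rss [8B, align 8] → 16; size 16, align 8
@0: n_entries [8B, align 2] → 8
@8: crc [16B, align 2] → 24
@24: version [1B, align 1] → 25
+1 pad (align 2)
@26: blocks [8B, align 2] → 34
@34: reserved [1B, align 1] → 35
+1 pad (align 2)
@36: signature [4B, align 2] → 40
@40: attrs [1B, align 1] → 41
+1 tail pad (align 2)
size 42, align 2
array of 21: 21 × 42 = 882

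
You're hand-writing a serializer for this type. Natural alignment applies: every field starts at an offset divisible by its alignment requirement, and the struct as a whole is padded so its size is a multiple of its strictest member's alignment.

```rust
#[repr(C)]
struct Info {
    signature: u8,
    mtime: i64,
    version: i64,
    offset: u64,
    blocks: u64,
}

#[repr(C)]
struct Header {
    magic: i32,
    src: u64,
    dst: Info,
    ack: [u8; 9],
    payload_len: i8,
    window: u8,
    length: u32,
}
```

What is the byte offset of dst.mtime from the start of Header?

24

Info: 0..1  signature  (1B, 1-aligned); 1..8  -- padding (7B); 8..16  mtime  (8B, 8-aligned); 16..24  version  (8B, 8-aligned); 24..32  offset  (8B, 8-aligned); 32..40  blocks  (8B, 8-aligned); sizeof = 40, alignof = 8
0..4  magic  (4B, 4-aligned)
4..8  -- padding (4B)
8..16  src  (8B, 8-aligned)
16..56  dst  (40B, 8-aligned)
within Info: mtime at 8
16 + 8 = 24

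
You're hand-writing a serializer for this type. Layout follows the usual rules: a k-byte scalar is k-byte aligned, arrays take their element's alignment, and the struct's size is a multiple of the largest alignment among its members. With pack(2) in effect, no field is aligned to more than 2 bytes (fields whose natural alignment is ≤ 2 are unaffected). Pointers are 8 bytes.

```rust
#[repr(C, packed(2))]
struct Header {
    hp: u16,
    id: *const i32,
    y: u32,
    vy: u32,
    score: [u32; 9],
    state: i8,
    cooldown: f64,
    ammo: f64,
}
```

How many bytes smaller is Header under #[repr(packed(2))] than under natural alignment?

8

natural layout:
  @0: hp [2B, align 2] → 2
  +6 pad (align 8)
  @8: id [8B, align 8] → 16
  @16: y [4B, align 4] → 20
  @20: vy [4B, align 4] → 24
  @24: score [36B, align 4] → 60
  @60: state [1B, align 1] → 61
  +3 pad (align 8)
  @64: cooldown [8B, align 8] → 72
  @72: ammo [8B, align 8] → 80
  size 80, align 8
packed(2) layout:
  @0: hp [2B, align 2] → 2
  @2: id [8B, align 2] → 10
  @10: y [4B, align 2] → 14
  @14: vy [4B, align 2] → 18
  @18: score [36B, align 2] → 54
  @54: state [1B, align 1] → 55
  +1 pad (align 2)
  @56: cooldown [8B, align 2] → 64
  @64: ammo [8B, align 2] → 72
  size 72, align 2
80 − 72 = 8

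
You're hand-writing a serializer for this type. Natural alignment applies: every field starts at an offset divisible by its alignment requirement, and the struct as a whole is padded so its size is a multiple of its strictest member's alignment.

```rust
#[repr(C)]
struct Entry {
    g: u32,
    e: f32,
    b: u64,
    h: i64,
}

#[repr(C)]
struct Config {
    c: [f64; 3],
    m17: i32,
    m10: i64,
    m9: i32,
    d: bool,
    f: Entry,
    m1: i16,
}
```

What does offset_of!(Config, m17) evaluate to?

Entry: @0: g [4B, align 4] → 4; @4: e [4B, align 4] → 8; @8: b [8B, align 8] → 16; @16: h [8B, align 8] → 24; size 24, align 8
@0: c [24B, align 8] → 24
@24: m17 [4B, align 4] → 28

24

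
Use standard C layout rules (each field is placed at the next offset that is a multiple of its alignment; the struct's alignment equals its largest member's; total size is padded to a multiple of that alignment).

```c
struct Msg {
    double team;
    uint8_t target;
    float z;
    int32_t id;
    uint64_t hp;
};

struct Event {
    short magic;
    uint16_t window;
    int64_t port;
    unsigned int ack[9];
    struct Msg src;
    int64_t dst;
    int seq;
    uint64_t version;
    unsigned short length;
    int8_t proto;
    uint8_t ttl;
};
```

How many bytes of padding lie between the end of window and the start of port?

Msg: @0: team [8B, align 8] → 8; @8: target [1B, align 1] → 9; +3 pad (align 4); @12: z [4B, align 4] → 16; @16: id [4B, align 4] → 20; +4 pad (align 8); @24: hp [8B, align 8] → 32; size 32, align 8
@0: magic [2B, align 2] → 2
@2: window [2B, align 2] → 4
+4 pad (align 8)
@8: port [8B, align 8] → 16

4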